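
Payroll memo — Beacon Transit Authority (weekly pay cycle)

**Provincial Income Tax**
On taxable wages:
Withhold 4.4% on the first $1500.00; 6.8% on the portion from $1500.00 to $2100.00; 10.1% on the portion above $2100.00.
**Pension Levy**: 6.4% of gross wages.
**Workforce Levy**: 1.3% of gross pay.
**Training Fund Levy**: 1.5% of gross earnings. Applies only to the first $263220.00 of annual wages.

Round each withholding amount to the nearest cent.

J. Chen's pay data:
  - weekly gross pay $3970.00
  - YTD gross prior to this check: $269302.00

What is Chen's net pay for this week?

Provincial Income Tax: taxable = $3970.00
  $106.80 + 10.1% × ($3970.00 − $2100.00) = $106.80 + 10.1% × $1870.00 = $295.67
Pension Levy: 6.4% × $3970.00 = $254.08
Workforce Levy: 1.3% × $3970.00 = $51.61
Training Fund Levy: YTD $269302.00 ≥ cap $263220.00 → $0.00
Total withheld: $295.67 + $254.08 + $51.61 + $0.00 = $601.36
Net pay: $3970.00 − $601.36 = $3368.64

$3368.64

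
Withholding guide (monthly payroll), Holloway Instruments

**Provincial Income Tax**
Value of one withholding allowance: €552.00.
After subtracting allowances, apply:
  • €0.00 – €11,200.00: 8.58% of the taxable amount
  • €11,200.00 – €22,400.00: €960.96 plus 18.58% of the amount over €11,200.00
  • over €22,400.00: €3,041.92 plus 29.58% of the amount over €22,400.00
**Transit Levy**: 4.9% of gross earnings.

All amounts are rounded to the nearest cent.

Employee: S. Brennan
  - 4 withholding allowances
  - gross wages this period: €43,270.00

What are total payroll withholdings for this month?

€10,682.37

Provincial Income Tax: taxable = €43,270.00 − 4×€552.00 = €41,062.00
  €3,041.92 + 29.58% × (€41,062.00 − €22,400.00) = €3,041.92 + 29.58% × €18,662.00 = €8,562.14
Transit Levy: 4.9% × €43,270.00 = €2,120.23
Total: €8,562.14 + €2,120.23 = €10,682.37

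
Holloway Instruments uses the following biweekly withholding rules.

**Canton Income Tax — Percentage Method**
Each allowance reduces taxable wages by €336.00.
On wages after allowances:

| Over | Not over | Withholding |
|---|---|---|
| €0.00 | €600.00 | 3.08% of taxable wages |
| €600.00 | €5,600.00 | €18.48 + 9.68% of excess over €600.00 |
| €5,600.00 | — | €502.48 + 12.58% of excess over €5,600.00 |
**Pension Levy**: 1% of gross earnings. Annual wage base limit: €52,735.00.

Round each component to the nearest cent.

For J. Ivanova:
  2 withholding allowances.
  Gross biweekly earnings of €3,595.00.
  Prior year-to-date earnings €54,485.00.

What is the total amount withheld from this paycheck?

€243.35

Canton Income Tax: taxable = €3,595.00 − 2×€336.00 = €2,923.00
  €18.48 + 9.68% × (€2,923.00 − €600.00) = €18.48 + 9.68% × €2,323.00 = €243.35
Pension Levy: YTD €54,485.00 ≥ cap €52,735.00 → €0.00
Total: €243.35 + €0.00 = €243.35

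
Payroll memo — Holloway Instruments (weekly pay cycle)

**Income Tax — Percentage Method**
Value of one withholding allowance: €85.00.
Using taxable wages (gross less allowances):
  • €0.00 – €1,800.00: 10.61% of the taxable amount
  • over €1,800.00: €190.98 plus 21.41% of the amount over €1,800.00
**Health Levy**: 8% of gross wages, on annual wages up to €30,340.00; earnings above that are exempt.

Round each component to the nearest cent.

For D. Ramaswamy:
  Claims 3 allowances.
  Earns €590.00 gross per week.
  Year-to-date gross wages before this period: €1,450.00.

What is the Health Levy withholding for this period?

€47.20

Health Levy: 8% × €590.00 = €47.20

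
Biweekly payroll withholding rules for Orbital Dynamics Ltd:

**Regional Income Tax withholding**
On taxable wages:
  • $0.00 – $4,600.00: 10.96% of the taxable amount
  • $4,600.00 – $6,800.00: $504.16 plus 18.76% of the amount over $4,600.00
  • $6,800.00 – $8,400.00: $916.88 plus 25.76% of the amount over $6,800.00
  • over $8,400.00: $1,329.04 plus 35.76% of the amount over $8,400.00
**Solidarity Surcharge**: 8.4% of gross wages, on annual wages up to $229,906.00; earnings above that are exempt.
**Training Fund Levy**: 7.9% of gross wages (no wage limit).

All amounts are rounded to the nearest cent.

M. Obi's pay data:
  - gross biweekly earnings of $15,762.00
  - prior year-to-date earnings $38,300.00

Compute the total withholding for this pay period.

Regional Income Tax: taxable = $15,762.00
  $1,329.04 + 35.76% × ($15,762.00 − $8,400.00) = $1,329.04 + 35.76% × $7,362.00 = $3,961.69
Solidarity Surcharge: 8.4% × $15,762.00 = $1,324.01
Training Fund Levy: 7.9% × $15,762.00 = $1,245.20
Total: $3,961.69 + $1,324.01 + $1,245.20 = $6,530.90

$6,530.90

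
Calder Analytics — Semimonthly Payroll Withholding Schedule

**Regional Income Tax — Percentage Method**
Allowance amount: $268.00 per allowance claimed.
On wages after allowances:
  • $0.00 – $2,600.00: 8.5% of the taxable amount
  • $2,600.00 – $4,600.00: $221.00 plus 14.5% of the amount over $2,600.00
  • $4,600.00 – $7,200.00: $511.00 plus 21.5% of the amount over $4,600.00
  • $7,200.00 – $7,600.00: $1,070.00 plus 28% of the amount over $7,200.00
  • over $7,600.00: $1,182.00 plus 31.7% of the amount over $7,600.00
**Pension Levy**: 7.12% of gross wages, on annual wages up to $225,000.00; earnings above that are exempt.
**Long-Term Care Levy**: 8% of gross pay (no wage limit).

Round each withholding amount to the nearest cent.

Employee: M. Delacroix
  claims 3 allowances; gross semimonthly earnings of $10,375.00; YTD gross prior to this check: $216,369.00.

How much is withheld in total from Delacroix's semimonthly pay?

Regional Income Tax: taxable = $10,375.00 − 3×$268.00 = $9,571.00
  $1,182.00 + 31.7% × ($9,571.00 − $7,600.00) = $1,182.00 + 31.7% × $1,971.00 = $1,806.81
Pension Levy: cap $225,000.00 − YTD $216,369.00 = $8,631.00 subject; 7.12% × $8,631.00 = $614.53
Long-Term Care Levy: 8% × $10,375.00 = $830.00
Total: $1,806.81 + $614.53 + $830.00 = $3,251.34

$3,251.34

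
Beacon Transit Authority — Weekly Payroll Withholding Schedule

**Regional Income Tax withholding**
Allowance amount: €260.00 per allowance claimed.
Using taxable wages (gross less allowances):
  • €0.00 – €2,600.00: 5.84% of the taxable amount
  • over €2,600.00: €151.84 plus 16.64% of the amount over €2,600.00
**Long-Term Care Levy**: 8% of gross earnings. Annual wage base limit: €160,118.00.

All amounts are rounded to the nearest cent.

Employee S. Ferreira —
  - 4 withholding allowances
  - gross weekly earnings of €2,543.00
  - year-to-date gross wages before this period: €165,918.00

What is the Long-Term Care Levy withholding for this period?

€0.00

Long-Term Care Levy: YTD €165,918.00 ≥ cap €160,118.00 → €0.00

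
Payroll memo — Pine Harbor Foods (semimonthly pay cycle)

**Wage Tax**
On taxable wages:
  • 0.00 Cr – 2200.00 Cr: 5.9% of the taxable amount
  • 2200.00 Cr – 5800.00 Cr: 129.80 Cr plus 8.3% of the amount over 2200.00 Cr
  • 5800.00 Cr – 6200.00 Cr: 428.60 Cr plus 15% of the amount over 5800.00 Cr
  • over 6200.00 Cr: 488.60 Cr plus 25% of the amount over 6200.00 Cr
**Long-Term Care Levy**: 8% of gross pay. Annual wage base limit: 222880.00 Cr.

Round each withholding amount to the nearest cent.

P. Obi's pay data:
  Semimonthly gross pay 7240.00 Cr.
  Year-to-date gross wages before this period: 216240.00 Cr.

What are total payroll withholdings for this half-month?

1279.80 Cr

Wage Tax: taxable = 7240.00 Cr
  488.60 Cr + 25% × (7240.00 Cr − 6200.00 Cr) = 488.60 Cr + 25% × 1040.00 Cr = 748.60 Cr
Long-Term Care Levy: cap 222880.00 Cr − YTD 216240.00 Cr = 6640.00 Cr subject; 8% × 6640.00 Cr = 531.20 Cr
Total: 748.60 Cr + 531.20 Cr = 1279.80 Cr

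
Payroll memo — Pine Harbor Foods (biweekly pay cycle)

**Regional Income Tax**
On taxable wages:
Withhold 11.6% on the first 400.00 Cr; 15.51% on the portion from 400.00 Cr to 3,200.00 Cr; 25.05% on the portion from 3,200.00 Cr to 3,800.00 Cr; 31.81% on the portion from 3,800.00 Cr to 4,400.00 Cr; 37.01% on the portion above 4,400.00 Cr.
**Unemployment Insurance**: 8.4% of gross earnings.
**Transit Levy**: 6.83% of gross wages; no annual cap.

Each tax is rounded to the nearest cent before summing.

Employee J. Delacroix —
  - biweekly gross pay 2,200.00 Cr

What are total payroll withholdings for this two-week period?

Regional Income Tax: taxable = 2,200.00 Cr
  46.40 Cr + 15.51% × (2,200.00 Cr − 400.00 Cr) = 46.40 Cr + 15.51% × 1,800.00 Cr = 325.58 Cr
Unemployment Insurance: 8.4% × 2,200.00 Cr = 184.80 Cr
Transit Levy: 6.83% × 2,200.00 Cr = 150.26 Cr
Total: 325.58 Cr + 184.80 Cr + 150.26 Cr = 660.64 Cr

660.64 Cr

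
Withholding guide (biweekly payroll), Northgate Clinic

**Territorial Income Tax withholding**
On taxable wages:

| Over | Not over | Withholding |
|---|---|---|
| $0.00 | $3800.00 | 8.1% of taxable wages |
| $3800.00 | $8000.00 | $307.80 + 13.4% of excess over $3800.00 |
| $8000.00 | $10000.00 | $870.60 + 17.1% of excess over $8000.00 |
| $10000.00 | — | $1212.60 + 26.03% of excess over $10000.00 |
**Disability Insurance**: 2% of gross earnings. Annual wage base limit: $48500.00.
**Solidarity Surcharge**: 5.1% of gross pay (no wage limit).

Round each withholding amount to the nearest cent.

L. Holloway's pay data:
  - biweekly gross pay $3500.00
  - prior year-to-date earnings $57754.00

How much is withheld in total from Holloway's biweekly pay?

$462.00

Territorial Income Tax: taxable = $3500.00
  8.1% × $3500.00 = $283.50
Disability Insurance: YTD $57754.00 ≥ cap $48500.00 → $0.00
Solidarity Surcharge: 5.1% × $3500.00 = $178.50
Total: $283.50 + $0.00 + $178.50 = $462.00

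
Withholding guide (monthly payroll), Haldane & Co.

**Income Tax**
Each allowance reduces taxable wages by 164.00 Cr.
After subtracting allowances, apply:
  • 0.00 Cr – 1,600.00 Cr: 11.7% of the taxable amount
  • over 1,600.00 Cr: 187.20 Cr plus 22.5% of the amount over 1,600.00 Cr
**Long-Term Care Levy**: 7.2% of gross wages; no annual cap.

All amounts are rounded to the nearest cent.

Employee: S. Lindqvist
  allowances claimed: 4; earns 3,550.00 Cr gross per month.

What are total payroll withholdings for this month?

733.95 Cr

Income Tax: taxable = 3,550.00 Cr − 4×164.00 Cr = 2,894.00 Cr
  187.20 Cr + 22.5% × (2,894.00 Cr − 1,600.00 Cr) = 187.20 Cr + 22.5% × 1,294.00 Cr = 478.35 Cr
Long-Term Care Levy: 7.2% × 3,550.00 Cr = 255.60 Cr
Total: 478.35 Cr + 255.60 Cr = 733.95 Cr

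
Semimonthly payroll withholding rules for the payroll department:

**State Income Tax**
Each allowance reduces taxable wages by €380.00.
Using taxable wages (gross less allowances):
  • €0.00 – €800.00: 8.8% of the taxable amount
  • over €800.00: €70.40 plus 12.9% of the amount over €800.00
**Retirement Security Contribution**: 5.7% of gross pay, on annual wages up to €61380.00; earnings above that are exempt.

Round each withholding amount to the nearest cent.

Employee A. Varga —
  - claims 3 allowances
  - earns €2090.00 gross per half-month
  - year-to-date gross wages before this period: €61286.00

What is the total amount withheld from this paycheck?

State Income Tax: taxable = €2090.00 − 3×€380.00 = €950.00
  €70.40 + 12.9% × (€950.00 − €800.00) = €70.40 + 12.9% × €150.00 = €89.75
Retirement Security Contribution: cap €61380.00 − YTD €61286.00 = €94.00 subject; 5.7% × €94.00 = €5.36
Total: €89.75 + €5.36 = €95.11

€95.11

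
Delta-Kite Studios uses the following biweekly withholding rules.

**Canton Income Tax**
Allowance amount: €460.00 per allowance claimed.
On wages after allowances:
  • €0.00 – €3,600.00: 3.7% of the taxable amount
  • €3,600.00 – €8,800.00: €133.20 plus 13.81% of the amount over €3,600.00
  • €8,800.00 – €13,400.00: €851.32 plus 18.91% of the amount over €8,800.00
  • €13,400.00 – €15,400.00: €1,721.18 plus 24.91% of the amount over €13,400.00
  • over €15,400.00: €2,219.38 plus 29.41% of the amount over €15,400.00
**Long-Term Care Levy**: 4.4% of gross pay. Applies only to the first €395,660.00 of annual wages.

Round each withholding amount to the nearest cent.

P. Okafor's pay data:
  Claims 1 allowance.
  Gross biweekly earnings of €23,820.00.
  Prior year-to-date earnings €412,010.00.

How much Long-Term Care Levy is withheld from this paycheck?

Long-Term Care Levy: YTD €412,010.00 ≥ cap €395,660.00 → €0.00

€0.00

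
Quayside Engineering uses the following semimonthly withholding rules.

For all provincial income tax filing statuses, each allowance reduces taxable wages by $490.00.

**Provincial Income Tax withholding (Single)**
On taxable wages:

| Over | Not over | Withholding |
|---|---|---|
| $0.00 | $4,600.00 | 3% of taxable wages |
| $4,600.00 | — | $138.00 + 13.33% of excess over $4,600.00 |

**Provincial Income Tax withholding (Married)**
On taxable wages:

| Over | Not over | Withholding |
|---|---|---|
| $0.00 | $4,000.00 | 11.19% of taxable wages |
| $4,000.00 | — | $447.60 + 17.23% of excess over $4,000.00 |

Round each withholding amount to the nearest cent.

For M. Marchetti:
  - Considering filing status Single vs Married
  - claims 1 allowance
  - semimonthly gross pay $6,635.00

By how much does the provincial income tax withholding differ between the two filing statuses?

$473.23

Provincial Income Tax (Single): taxable = $6,635.00 − 1×$490.00 = $6,145.00
  $138.00 + 13.33% × ($6,145.00 − $4,600.00) = $138.00 + 13.33% × $1,545.00 = $343.95
Provincial Income Tax (Married): taxable = $6,635.00 − 1×$490.00 = $6,145.00
  $447.60 + 17.23% × ($6,145.00 − $4,000.00) = $447.60 + 17.23% × $2,145.00 = $817.18
Difference: |$343.95 − $817.18| = $473.23 (higher under Married)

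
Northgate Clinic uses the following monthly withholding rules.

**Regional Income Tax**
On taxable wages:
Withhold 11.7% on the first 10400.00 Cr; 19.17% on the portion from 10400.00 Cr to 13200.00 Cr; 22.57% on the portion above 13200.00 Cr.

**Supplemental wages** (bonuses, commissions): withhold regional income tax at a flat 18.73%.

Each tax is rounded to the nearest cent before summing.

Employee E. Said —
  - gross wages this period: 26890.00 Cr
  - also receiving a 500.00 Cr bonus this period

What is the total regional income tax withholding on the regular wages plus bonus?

4937.04 Cr

Regional Income Tax: taxable = 26890.00 Cr
  1753.56 Cr + 22.57% × (26890.00 Cr − 13200.00 Cr) = 1753.56 Cr + 22.57% × 13690.00 Cr = 4843.39 Cr
Supplemental (18.73% flat on bonus): 18.73% × 500.00 Cr = 93.65 Cr
Total regional income tax: 4843.39 Cr + 93.65 Cr = 4937.04 Cr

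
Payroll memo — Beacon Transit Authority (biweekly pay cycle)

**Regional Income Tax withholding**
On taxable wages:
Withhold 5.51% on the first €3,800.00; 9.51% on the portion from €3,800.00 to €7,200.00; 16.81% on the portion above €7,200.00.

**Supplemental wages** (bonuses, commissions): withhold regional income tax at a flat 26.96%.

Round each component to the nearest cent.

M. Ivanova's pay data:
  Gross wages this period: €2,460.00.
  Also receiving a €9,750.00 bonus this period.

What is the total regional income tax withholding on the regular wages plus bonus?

Regional Income Tax: taxable = €2,460.00
  5.51% × €2,460.00 = €135.55
Supplemental (26.96% flat on bonus): 26.96% × €9,750.00 = €2,628.60
Total regional income tax: €135.55 + €2,628.60 = €2,764.15

€2,764.15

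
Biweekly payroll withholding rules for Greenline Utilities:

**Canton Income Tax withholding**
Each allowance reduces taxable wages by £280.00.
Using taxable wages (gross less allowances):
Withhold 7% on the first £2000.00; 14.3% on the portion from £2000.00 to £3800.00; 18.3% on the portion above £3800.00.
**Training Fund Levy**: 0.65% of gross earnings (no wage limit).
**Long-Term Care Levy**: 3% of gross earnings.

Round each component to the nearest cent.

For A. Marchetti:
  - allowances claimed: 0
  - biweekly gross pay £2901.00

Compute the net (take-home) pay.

Canton Income Tax: taxable = £2901.00
  £140.00 + 14.3% × (£2901.00 − £2000.00) = £140.00 + 14.3% × £901.00 = £268.84
Training Fund Levy: 0.65% × £2901.00 = £18.86
Long-Term Care Levy: 3% × £2901.00 = £87.03
Total withheld: £268.84 + £18.86 + £87.03 = £374.73
Net pay: £2901.00 − £374.73 = £2526.27

£2526.27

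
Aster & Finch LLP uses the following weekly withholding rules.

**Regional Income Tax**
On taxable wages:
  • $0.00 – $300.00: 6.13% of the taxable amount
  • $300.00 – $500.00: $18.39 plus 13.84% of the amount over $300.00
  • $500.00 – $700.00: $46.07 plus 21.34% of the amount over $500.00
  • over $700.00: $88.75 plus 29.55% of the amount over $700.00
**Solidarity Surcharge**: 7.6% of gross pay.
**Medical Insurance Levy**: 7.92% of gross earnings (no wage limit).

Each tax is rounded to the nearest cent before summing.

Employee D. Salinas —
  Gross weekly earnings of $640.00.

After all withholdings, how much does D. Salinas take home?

Regional Income Tax: taxable = $640.00
  $46.07 + 21.34% × ($640.00 − $500.00) = $46.07 + 21.34% × $140.00 = $75.95
Solidarity Surcharge: 7.6% × $640.00 = $48.64
Medical Insurance Levy: 7.92% × $640.00 = $50.69
Total withheld: $75.95 + $48.64 + $50.69 = $175.28
Net pay: $640.00 − $175.28 = $464.72

$464.72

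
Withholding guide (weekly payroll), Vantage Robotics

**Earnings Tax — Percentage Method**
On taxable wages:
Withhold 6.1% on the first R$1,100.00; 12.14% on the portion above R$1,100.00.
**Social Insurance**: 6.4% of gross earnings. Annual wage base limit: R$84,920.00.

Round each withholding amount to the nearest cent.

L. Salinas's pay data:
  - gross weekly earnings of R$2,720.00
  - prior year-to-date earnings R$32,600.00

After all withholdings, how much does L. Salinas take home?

Earnings Tax: taxable = R$2,720.00
  R$67.10 + 12.14% × (R$2,720.00 − R$1,100.00) = R$67.10 + 12.14% × R$1,620.00 = R$263.77
Social Insurance: 6.4% × R$2,720.00 = R$174.08
Total withheld: R$263.77 + R$174.08 = R$437.85
Net pay: R$2,720.00 − R$437.85 = R$2,282.15

R$2,282.15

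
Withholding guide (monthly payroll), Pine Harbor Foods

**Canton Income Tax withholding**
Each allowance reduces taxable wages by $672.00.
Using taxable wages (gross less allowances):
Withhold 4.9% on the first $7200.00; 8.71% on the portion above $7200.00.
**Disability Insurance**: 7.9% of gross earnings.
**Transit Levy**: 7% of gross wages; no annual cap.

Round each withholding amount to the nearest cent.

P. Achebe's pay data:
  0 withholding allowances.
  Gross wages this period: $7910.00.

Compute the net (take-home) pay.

$6316.77

Canton Income Tax: taxable = $7910.00
  $352.80 + 8.71% × ($7910.00 − $7200.00) = $352.80 + 8.71% × $710.00 = $414.64
Disability Insurance: 7.9% × $7910.00 = $624.89
Transit Levy: 7% × $7910.00 = $553.70
Total withheld: $414.64 + $624.89 + $553.70 = $1593.23
Net pay: $7910.00 − $1593.23 = $6316.77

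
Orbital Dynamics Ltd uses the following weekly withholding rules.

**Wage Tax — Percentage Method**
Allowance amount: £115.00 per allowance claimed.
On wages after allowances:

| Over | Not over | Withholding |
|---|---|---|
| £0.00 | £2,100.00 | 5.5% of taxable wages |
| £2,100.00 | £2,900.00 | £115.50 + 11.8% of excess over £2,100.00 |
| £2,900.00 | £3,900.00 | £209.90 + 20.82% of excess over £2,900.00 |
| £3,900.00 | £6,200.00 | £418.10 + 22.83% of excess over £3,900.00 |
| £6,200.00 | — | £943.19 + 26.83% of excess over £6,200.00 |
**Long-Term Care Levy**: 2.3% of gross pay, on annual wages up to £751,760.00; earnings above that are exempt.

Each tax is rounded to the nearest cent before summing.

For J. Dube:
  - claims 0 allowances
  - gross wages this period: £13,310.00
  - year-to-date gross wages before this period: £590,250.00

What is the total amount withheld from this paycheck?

£3,156.93

Wage Tax: taxable = £13,310.00
  £943.19 + 26.83% × (£13,310.00 − £6,200.00) = £943.19 + 26.83% × £7,110.00 = £2,850.80
Long-Term Care Levy: 2.3% × £13,310.00 = £306.13
Total: £2,850.80 + £306.13 = £3,156.93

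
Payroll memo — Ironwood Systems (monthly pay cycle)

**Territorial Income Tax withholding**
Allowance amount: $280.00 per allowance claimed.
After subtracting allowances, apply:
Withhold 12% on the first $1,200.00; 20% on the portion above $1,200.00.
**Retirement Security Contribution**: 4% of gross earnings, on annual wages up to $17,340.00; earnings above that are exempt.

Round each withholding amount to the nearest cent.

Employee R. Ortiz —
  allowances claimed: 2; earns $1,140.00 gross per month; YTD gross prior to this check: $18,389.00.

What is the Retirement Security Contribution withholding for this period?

Retirement Security Contribution: YTD $18,389.00 ≥ cap $17,340.00 → $0.00

$0.00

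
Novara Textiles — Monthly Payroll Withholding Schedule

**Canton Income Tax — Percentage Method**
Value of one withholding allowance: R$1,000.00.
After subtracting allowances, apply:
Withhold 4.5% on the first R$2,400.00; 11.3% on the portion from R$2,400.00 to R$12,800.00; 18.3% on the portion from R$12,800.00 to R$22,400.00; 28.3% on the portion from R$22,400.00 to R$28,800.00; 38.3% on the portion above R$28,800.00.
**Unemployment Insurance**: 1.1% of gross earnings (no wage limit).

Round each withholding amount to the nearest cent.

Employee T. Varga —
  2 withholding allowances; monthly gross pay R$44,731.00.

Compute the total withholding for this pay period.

R$10,678.81

Canton Income Tax: taxable = R$44,731.00 − 2×R$1,000.00 = R$42,731.00
  R$4,851.20 + 38.3% × (R$42,731.00 − R$28,800.00) = R$4,851.20 + 38.3% × R$13,931.00 = R$10,186.77
Unemployment Insurance: 1.1% × R$44,731.00 = R$492.04
Total: R$10,186.77 + R$492.04 = R$10,678.81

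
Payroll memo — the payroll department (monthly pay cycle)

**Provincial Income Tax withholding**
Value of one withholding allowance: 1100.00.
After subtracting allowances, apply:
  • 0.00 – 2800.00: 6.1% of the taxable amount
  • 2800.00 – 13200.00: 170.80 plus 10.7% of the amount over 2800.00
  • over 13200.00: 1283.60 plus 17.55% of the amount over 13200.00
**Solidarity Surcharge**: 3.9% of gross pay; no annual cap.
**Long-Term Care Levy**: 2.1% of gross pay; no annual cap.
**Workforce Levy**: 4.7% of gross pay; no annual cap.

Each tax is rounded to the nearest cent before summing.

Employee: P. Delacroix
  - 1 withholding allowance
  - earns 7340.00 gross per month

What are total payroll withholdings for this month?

1324.26

Provincial Income Tax: taxable = 7340.00 − 1×1100.00 = 6240.00
  170.80 + 10.7% × (6240.00 − 2800.00) = 170.80 + 10.7% × 3440.00 = 538.88
Solidarity Surcharge: 3.9% × 7340.00 = 286.26
Long-Term Care Levy: 2.1% × 7340.00 = 154.14
Workforce Levy: 4.7% × 7340.00 = 344.98
Total: 538.88 + 286.26 + 154.14 + 344.98 = 1324.26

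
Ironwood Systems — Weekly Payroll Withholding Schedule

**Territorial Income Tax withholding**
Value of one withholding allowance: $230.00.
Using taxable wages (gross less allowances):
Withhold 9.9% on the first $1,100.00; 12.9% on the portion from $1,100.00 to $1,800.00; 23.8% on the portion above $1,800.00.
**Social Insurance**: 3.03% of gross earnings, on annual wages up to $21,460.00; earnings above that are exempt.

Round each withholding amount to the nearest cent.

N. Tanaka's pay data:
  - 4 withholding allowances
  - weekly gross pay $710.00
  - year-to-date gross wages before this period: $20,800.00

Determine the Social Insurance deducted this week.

Social Insurance: cap $21,460.00 − YTD $20,800.00 = $660.00 subject; 3.03% × $660.00 = $20.00

$20.00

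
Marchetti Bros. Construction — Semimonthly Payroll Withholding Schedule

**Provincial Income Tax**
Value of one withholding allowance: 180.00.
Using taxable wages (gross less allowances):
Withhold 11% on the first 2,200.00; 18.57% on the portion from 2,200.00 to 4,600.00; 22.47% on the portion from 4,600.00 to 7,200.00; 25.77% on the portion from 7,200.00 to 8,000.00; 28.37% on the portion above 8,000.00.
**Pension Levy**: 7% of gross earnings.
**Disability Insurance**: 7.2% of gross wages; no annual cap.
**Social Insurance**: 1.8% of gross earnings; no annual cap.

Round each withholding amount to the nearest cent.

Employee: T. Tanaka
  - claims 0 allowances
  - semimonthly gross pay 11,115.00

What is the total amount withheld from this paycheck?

Provincial Income Tax: taxable = 11,115.00
  1,478.06 + 28.37% × (11,115.00 − 8,000.00) = 1,478.06 + 28.37% × 3,115.00 = 2,361.79
Pension Levy: 7% × 11,115.00 = 778.05
Disability Insurance: 7.2% × 11,115.00 = 800.28
Social Insurance: 1.8% × 11,115.00 = 200.07
Total: 2,361.79 + 778.05 + 800.28 + 200.07 = 4,140.19

4,140.19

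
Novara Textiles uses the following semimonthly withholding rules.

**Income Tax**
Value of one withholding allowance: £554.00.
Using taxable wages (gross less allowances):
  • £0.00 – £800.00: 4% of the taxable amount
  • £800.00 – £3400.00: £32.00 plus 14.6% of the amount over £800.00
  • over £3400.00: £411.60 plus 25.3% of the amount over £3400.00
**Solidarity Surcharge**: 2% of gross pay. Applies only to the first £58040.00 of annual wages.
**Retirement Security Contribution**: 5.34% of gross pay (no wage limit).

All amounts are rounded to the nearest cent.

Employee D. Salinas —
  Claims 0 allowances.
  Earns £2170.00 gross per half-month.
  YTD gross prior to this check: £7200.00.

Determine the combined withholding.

Income Tax: taxable = £2170.00
  £32.00 + 14.6% × (£2170.00 − £800.00) = £32.00 + 14.6% × £1370.00 = £232.02
Solidarity Surcharge: 2% × £2170.00 = £43.40
Retirement Security Contribution: 5.34% × £2170.00 = £115.88
Total: £232.02 + £43.40 + £115.88 = £391.30

£391.30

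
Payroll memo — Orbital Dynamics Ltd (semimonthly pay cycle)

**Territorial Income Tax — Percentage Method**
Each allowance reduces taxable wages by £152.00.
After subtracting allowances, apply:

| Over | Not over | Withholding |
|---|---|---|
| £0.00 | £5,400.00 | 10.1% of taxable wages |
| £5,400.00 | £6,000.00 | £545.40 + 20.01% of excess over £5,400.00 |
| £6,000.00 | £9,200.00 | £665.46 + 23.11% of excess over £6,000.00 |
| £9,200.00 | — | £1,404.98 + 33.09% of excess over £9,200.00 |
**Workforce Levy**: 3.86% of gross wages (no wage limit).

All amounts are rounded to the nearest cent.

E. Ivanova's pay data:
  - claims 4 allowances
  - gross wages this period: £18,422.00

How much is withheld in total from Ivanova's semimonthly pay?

Territorial Income Tax: taxable = £18,422.00 − 4×£152.00 = £17,814.00
  £1,404.98 + 33.09% × (£17,814.00 − £9,200.00) = £1,404.98 + 33.09% × £8,614.00 = £4,255.35
Workforce Levy: 3.86% × £18,422.00 = £711.09
Total: £4,255.35 + £711.09 = £4,966.44

£4,966.44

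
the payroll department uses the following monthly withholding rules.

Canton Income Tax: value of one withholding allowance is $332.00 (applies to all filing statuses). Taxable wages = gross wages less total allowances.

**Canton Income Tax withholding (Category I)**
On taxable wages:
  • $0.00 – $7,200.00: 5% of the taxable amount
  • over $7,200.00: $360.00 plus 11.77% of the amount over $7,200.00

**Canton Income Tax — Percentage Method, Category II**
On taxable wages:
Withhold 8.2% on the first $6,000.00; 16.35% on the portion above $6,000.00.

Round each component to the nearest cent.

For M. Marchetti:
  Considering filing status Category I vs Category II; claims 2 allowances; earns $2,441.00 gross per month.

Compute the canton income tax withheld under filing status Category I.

Canton Income Tax (Category I): taxable = $2,441.00 − 2×$332.00 = $1,777.00
  5% × $1,777.00 = $88.85

$88.85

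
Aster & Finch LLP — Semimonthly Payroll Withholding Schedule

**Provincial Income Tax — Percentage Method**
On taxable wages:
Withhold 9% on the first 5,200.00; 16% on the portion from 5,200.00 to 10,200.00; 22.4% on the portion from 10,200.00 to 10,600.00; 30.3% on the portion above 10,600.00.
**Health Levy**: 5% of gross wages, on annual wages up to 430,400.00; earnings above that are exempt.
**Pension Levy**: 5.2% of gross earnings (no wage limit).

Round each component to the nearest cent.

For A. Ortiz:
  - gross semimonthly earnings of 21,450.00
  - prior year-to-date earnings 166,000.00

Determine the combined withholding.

6,833.05

Provincial Income Tax: taxable = 21,450.00
  1,357.60 + 30.3% × (21,450.00 − 10,600.00) = 1,357.60 + 30.3% × 10,850.00 = 4,645.15
Health Levy: 5% × 21,450.00 = 1,072.50
Pension Levy: 5.2% × 21,450.00 = 1,115.40
Total: 4,645.15 + 1,072.50 + 1,115.40 = 6,833.05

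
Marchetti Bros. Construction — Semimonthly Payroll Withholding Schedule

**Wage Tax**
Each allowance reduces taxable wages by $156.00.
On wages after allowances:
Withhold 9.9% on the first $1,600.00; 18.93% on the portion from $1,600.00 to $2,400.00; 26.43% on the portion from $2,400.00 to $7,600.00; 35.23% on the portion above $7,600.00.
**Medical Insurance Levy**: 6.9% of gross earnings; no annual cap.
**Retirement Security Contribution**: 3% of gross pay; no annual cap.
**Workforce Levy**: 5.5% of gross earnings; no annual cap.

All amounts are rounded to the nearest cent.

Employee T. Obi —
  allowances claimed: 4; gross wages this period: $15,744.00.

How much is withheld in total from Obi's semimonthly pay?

$6,758.08

Wage Tax: taxable = $15,744.00 − 4×$156.00 = $15,120.00
  $1,684.20 + 35.23% × ($15,120.00 − $7,600.00) = $1,684.20 + 35.23% × $7,520.00 = $4,333.50
Medical Insurance Levy: 6.9% × $15,744.00 = $1,086.34
Retirement Security Contribution: 3% × $15,744.00 = $472.32
Workforce Levy: 5.5% × $15,744.00 = $865.92
Total: $4,333.50 + $1,086.34 + $472.32 + $865.92 = $6,758.08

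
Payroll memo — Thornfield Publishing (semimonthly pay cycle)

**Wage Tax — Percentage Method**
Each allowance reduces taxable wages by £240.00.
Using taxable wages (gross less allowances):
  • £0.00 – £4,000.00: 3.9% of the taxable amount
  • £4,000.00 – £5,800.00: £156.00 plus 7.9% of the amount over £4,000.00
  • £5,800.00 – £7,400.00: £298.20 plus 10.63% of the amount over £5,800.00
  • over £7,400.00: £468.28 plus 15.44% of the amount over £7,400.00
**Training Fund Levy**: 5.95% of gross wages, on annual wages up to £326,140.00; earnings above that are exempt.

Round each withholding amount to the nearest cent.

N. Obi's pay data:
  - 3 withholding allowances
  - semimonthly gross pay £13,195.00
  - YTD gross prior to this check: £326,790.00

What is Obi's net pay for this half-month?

£11,943.14

Wage Tax: taxable = £13,195.00 − 3×£240.00 = £12,475.00
  £468.28 + 15.44% × (£12,475.00 − £7,400.00) = £468.28 + 15.44% × £5,075.00 = £1,251.86
Training Fund Levy: YTD £326,790.00 ≥ cap £326,140.00 → £0.00
Total withheld: £1,251.86 + £0.00 = £1,251.86
Net pay: £13,195.00 − £1,251.86 = £11,943.14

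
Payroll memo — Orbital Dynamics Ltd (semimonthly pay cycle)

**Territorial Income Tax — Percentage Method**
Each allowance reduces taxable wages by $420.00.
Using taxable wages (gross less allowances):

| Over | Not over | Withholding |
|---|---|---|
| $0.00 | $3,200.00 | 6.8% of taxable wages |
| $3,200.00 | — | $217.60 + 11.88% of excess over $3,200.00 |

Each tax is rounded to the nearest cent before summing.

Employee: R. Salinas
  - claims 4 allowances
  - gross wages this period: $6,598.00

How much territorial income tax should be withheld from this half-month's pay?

$421.70

Territorial Income Tax: taxable = $6,598.00 − 4×$420.00 = $4,918.00
  $217.60 + 11.88% × ($4,918.00 − $3,200.00) = $217.60 + 11.88% × $1,718.00 = $421.70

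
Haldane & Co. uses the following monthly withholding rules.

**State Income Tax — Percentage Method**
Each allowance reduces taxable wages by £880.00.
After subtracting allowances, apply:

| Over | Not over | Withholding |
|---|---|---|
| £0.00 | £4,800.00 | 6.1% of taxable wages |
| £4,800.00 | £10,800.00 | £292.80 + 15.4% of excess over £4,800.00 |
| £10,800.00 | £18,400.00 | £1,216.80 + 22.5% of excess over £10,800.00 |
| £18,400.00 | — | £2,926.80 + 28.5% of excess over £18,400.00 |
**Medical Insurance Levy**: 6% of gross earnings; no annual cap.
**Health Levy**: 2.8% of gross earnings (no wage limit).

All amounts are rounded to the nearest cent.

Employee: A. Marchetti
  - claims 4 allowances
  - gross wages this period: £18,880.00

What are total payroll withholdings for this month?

State Income Tax: taxable = £18,880.00 − 4×£880.00 = £15,360.00
  £1,216.80 + 22.5% × (£15,360.00 − £10,800.00) = £1,216.80 + 22.5% × £4,560.00 = £2,242.80
Medical Insurance Levy: 6% × £18,880.00 = £1,132.80
Health Levy: 2.8% × £18,880.00 = £528.64
Total: £2,242.80 + £1,132.80 + £528.64 = £3,904.24

£3,904.24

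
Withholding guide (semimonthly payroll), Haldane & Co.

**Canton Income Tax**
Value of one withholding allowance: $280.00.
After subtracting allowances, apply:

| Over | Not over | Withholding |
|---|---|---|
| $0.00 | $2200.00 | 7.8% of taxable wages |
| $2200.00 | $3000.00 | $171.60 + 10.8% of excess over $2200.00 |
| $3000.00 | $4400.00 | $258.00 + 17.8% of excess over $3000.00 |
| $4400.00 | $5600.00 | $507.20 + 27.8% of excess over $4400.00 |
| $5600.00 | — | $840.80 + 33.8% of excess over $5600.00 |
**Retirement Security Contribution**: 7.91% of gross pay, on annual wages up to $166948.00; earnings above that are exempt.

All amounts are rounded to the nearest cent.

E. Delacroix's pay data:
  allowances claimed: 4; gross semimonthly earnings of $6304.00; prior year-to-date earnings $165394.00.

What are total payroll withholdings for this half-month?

$848.07

Canton Income Tax: taxable = $6304.00 − 4×$280.00 = $5184.00
  $507.20 + 27.8% × ($5184.00 − $4400.00) = $507.20 + 27.8% × $784.00 = $725.15
Retirement Security Contribution: cap $166948.00 − YTD $165394.00 = $1554.00 subject; 7.91% × $1554.00 = $122.92
Total: $725.15 + $122.92 = $848.07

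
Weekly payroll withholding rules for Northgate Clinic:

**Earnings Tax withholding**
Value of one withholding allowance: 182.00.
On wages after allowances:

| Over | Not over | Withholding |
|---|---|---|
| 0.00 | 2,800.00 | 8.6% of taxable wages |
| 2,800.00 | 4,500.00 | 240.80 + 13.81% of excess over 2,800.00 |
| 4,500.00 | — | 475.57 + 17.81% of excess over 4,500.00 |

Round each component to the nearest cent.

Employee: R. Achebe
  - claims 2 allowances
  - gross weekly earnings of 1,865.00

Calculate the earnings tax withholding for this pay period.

Earnings Tax: taxable = 1,865.00 − 2×182.00 = 1,501.00
  8.6% × 1,501.00 = 129.09

129.09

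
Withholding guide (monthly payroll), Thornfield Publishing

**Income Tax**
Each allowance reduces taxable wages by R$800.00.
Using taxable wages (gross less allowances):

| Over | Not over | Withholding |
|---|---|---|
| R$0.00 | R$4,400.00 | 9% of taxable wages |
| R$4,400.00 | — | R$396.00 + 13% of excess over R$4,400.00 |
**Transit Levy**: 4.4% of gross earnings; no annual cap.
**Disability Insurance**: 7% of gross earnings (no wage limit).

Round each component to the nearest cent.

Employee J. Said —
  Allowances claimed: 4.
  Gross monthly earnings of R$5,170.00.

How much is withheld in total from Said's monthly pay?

R$766.68

Income Tax: taxable = R$5,170.00 − 4×R$800.00 = R$1,970.00
  9% × R$1,970.00 = R$177.30
Transit Levy: 4.4% × R$5,170.00 = R$227.48
Disability Insurance: 7% × R$5,170.00 = R$361.90
Total: R$177.30 + R$227.48 + R$361.90 = R$766.68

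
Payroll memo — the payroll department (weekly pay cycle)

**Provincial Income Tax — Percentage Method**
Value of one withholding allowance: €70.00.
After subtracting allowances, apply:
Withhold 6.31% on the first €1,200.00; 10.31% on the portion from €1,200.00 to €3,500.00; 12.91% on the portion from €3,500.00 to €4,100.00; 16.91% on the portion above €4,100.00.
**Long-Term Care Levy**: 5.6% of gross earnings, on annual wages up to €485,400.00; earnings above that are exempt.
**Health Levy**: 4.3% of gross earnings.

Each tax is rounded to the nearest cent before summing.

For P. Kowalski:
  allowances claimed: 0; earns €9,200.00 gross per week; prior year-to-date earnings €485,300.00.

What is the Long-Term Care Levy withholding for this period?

Long-Term Care Levy: cap €485,400.00 − YTD €485,300.00 = €100.00 subject; 5.6% × €100.00 = €5.60

€5.60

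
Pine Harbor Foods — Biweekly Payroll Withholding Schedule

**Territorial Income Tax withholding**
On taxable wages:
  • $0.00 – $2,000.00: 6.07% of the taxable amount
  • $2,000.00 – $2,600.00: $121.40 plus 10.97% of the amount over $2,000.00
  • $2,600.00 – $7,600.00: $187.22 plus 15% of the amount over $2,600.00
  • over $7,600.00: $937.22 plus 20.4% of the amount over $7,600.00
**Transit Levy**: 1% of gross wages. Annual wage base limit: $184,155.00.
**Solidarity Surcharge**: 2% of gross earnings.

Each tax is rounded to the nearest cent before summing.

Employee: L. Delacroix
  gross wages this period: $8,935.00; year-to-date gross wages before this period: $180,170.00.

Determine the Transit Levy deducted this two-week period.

$39.85

Transit Levy: cap $184,155.00 − YTD $180,170.00 = $3,985.00 subject; 1% × $3,985.00 = $39.85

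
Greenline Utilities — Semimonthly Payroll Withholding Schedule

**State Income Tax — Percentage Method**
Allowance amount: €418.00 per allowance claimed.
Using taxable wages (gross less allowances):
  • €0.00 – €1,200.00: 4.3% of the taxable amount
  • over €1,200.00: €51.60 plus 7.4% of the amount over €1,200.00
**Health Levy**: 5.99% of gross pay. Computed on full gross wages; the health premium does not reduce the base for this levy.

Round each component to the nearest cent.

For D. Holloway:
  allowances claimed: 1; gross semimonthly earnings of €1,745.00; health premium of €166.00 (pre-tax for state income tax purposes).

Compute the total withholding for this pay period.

€154.45

State Income Tax: taxable = €1,745.00 − €166.00 − 1×€418.00 = €1,161.00
  4.3% × €1,161.00 = €49.92
Health Levy: 5.99% × €1,745.00 = €104.53
Total: €49.92 + €104.53 = €154.45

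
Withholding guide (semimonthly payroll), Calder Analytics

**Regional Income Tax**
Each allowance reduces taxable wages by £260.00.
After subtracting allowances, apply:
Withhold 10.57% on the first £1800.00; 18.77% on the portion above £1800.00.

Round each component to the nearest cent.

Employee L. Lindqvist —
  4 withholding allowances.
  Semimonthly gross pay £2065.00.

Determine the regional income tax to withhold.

Regional Income Tax: taxable = £2065.00 − 4×£260.00 = £1025.00
  10.57% × £1025.00 = £108.34

£108.34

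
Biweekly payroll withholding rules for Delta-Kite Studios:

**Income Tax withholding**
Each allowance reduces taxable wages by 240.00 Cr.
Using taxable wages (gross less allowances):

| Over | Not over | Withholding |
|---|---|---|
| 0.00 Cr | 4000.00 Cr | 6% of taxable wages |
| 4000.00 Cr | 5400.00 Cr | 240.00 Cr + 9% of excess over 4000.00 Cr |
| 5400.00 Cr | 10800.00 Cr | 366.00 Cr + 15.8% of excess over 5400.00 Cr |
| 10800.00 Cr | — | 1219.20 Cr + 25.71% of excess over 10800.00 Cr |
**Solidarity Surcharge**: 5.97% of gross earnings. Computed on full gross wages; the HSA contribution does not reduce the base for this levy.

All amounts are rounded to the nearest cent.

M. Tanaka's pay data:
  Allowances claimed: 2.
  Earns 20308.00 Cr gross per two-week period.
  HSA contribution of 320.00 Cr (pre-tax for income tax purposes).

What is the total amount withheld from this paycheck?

4670.42 Cr

Income Tax: taxable = 20308.00 Cr − 320.00 Cr − 2×240.00 Cr = 19508.00 Cr
  1219.20 Cr + 25.71% × (19508.00 Cr − 10800.00 Cr) = 1219.20 Cr + 25.71% × 8708.00 Cr = 3458.03 Cr
Solidarity Surcharge: 5.97% × 20308.00 Cr = 1212.39 Cr
Total: 3458.03 Cr + 1212.39 Cr = 4670.42 Cr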